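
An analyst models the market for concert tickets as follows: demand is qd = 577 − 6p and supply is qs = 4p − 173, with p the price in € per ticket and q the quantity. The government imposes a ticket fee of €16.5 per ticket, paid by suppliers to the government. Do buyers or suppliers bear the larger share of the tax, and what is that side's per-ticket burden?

Without the tax, 577 − 6p = 4p − 173 gives 10p = 750, so p* = €75 and q* = 127.
With the tax collected from suppliers, supply shifts: qs = 4(p − 16.5) − 173.
New equilibrium: buyers pay €81.6, suppliers receive €65.1, q = 87.4. (Wedge: pb − ps = 16.5.)
Per-ticket burden: buyers €6.6, suppliers €9.9.
Suppliers take the larger share because supply is less price-elastic here (demand slope 6 vs supply slope 4).
The less price-elastic side of the market bears the larger share of a per-unit tax.

Suppliers bear the larger share: €9.9 per ticket.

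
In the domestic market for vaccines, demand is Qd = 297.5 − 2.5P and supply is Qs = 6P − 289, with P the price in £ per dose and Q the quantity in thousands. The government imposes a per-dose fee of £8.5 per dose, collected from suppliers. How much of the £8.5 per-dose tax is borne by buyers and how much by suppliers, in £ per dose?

Buyers bear £6 per dose; suppliers bear £2.5 per dose.

Without the tax, 297.5 − 2.5P = 6P − 289 gives 8.5P = 586.5, so P* = £69 and Q* = 125.
With the tax collected from suppliers, supply shifts: Qs = 6(P − 8.5) − 289.
New equilibrium: buyers pay £75, suppliers receive £66.5, Q = 110. (Wedge: Pb − Ps = 8.5.)
Burden on buyers: £6; on suppliers: £2.5. (They sum to £8.5.)
The less price-elastic side of the market bears the larger share of a per-unit tax.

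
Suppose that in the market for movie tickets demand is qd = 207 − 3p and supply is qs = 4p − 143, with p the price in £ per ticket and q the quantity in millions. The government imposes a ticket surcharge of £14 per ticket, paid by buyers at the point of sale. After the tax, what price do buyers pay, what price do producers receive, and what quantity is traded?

Buyers pay £58; producers receive £44; quantity = 33.

Before the tax: set 207 − 3p = 4p − 143 → p* = £50, q* = 57.
With the tax collected from buyers, demand (in seller-price terms) shifts: qd = 207 − 3(p + 14).
New equilibrium: buyers pay £58, producers receive £44, q = 33. (Wedge: pb − ps = 14.)
The less price-elastic side of the market bears the larger share of a per-unit tax.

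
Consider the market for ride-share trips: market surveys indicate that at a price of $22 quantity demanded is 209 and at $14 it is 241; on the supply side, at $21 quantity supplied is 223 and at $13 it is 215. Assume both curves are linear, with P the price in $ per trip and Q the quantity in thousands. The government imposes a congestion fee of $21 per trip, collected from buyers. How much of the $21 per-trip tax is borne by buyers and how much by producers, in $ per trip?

Demand slope: (241 − 209)/(14 − 22) = -4, so Qd = 297 − 4P.
Supply slope: (215 − 223)/(13 − 21) = 1, so Qs = P + 202.
Without the tax, 297 − 4P = P + 202 gives 5P = 95, so P* = $19 and Q* = 221.
With the tax collected from buyers, demand (in seller-price terms) shifts: Qd = 297 − 4(P + 21).
New equilibrium: buyers pay $23.2, producers receive $2.2, Q = 204.2. (Wedge: Pb − Ps = 21.)
Burden on buyers: $4.2; on producers: $16.8. (They sum to $21.)

Buyers bear $4.2 per trip; producers bear $16.8 per trip.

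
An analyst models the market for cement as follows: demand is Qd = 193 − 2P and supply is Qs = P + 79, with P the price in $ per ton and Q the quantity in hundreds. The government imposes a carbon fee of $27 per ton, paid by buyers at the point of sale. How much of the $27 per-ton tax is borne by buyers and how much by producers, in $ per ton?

Before the tax: set 193 − 2P = P + 79 → P* = $38, Q* = 117.
With the tax collected from buyers, demand (in seller-price terms) shifts: Qd = 193 − 2(P + 27).
New equilibrium: buyers pay $47, producers receive $20, Q = 99. (Wedge: Pb − Ps = 27.)
Burden on buyers: $9; on producers: $18. (They sum to $27.)

Buyers bear $9 per ton; producers bear $18 per ton.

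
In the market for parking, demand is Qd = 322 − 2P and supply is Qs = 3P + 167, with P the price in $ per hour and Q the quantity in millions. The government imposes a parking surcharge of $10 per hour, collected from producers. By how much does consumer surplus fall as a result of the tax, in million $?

Consumer surplus falls by $1524 million.

Without the tax, 322 − 2P = 3P + 167 gives 5P = 155, so P* = $31 and Q* = 260.
With the tax collected from producers, supply shifts: Qs = 3(P − 10) + 167.
New equilibrium: buyers pay $37, producers receive $27, Q = 248. (Wedge: Pb − Ps = 10.)
ΔCS is the trapezoid between Q = 248 and Q = 260 of height $6: ½ · (260 + 248) · 6 = $1524.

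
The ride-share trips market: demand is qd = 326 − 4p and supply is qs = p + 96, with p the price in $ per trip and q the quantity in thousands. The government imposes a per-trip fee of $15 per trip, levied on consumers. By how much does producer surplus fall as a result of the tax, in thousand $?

Before the tax: set 326 − 4p = p + 96 → p* = $46, q* = 142.
With the tax collected from consumers, demand (in seller-price terms) shifts: qd = 326 − 4(p + 15).
Solving gives q = 130 with consumers paying $49 and suppliers receiving $34 (the $15 wedge).
ΔPS is the trapezoid between Q = 130 and Q = 142 of height $12: ½ · (142 + 130) · 12 = $1632.

Producer surplus falls by $1632 thousand.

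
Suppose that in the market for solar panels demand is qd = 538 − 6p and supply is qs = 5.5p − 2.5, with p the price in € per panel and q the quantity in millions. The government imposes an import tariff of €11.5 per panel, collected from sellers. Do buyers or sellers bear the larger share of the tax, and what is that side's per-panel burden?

Without the tax, 538 − 6p = 5.5p − 2.5 gives 11.5p = 540.5, so p* = €47 and q* = 256.
With the tax collected from sellers, supply shifts: qs = 5.5(p − 11.5) − 2.5.
Solving gives q = 223 with buyers paying €52.5 and sellers receiving €41 (the €11.5 wedge).
Per-panel burden: buyers €5.5, sellers €6.
Sellers take the larger share because supply is less price-elastic here (demand slope 6 vs supply slope 5.5).

Sellers bear the larger share: €6 per panel.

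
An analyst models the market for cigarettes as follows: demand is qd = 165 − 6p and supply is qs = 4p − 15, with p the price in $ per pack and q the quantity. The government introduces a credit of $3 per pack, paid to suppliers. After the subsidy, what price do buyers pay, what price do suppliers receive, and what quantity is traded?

Without the subsidy, 165 − 6p = 4p − 15 gives 10p = 180, so p* = $18 and q* = 57.
With a per-unit subsidy paid to suppliers, each receives p + 3 per unit sold, so supply becomes qs = 4(p + 3) − 15.
New equilibrium: buyers pay $16.8, suppliers receive $19.8, q = 64.2. (Wedge: pb − ps = −3.)

Buyers pay $16.8; suppliers receive $19.8; quantity = 64.2.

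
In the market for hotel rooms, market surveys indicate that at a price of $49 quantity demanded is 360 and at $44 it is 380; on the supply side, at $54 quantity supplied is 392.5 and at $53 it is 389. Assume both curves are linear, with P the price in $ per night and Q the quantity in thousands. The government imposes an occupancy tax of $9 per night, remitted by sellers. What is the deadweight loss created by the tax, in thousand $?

Deadweight loss = $75.6 thousand.

Demand slope: (380 − 360)/(44 − 49) = -4, so Qd = 556 − 4P.
Supply slope: (389 − 392.5)/(53 − 54) = 3.5, so Qs = 3.5P + 203.5.
Without the tax, 556 − 4P = 3.5P + 203.5 gives 7.5P = 352.5, so P* = $47 and Q* = 368.
With the tax collected from sellers, supply shifts: Qs = 3.5(P − 9) + 203.5.
New equilibrium: buyers pay $51.2, sellers receive $42.2, Q = 351.2. (Wedge: Pb − Ps = 9.)
Quantity falls by |ΔQ| = |368 − 351.2| = 16.8.
DWL = ½ · t · |ΔQ| = ½ · 9 · 16.8 = $75.6.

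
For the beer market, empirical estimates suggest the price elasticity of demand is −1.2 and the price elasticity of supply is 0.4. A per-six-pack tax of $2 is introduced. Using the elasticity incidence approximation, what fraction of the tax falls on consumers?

Incidence ratio: consumers' share ≈ εs / (εs + |εd|) = 0.4 / (0.4 + 1.2) = 0.25.
Supply is the less elastic side, so consumers bear the smaller share.

Consumers' share ≈ 0.25.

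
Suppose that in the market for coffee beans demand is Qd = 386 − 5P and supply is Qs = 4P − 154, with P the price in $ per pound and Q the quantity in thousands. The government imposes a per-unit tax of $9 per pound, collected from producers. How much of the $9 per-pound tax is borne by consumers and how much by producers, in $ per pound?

Consumers bear $4 per pound; producers bear $5 per pound.

Before the tax: set 386 − 5P = 4P − 154 → P* = $60, Q* = 86.
With the tax collected from producers, supply shifts: Qs = 4(P − 9) − 154.
Solving gives Q = 66 with consumers paying $64 and producers receiving $55 (the $9 wedge).
Burden on consumers: $4; on producers: $5. (They sum to $9.)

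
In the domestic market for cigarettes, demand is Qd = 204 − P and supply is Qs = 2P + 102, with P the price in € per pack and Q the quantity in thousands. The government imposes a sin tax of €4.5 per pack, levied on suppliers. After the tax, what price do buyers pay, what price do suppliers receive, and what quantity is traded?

Buyers pay €37; suppliers receive €32.5; quantity = 167.

Before the tax: set 204 − P = 2P + 102 → P* = €34, Q* = 170.
With the tax collected from suppliers, supply shifts: Qs = 2(P − 4.5) + 102.
New equilibrium: buyers pay €37, suppliers receive €32.5, Q = 167. (Wedge: Pb − Ps = 4.5.)
The less price-elastic side of the market bears the larger share of a per-unit tax.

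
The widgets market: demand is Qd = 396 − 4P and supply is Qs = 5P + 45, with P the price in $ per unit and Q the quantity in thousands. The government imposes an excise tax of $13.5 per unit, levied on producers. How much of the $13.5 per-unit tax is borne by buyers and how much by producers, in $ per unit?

Buyers bear $7.5 per unit; producers bear $6 per unit.

Before the tax: set 396 − 4P = 5P + 45 → P* = $39, Q* = 240.
With the tax collected from producers, supply shifts: Qs = 5(P − 13.5) + 45.
New equilibrium: buyers pay $46.5, producers receive $33, Q = 210. (Wedge: Pb − Ps = 13.5.)
Burden on buyers: $7.5; on producers: $6. (They sum to $13.5.)
The less price-elastic side of the market bears the larger share of a per-unit tax.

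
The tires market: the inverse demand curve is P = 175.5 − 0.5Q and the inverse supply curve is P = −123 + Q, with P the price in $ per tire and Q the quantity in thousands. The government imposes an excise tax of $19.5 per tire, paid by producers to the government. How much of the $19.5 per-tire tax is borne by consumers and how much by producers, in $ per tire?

Rewrite in direct form: Qd = 351 − 2P and Qs = P + 123.
Without the tax, 351 − 2P = P + 123 gives 3P = 228, so P* = $76 and Q* = 199.
With the tax collected from producers, supply shifts: Qs = (P − 19.5) + 123.
Solving gives Q = 186 with consumers paying $82.5 and producers receiving $63 (the $19.5 wedge).
Burden on consumers: $6.5; on producers: $13. (They sum to $19.5.)
The less price-elastic side of the market bears the larger share of a per-unit tax.

Consumers bear $6.5 per tire; producers bear $13 per tire.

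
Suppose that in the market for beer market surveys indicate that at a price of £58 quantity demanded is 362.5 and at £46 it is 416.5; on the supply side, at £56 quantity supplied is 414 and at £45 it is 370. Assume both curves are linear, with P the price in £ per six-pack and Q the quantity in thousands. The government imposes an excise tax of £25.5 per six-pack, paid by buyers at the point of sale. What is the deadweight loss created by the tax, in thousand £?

Deadweight loss = £688.5 thousand.

Demand slope: (416.5 − 362.5)/(46 − 58) = -4.5, so Qd = 623.5 − 4.5P.
Supply slope: (370 − 414)/(45 − 56) = 4, so Qs = 4P + 190.
Without the tax, 623.5 − 4.5P = 4P + 190 gives 8.5P = 433.5, so P* = £51 and Q* = 394.
With the tax collected from buyers, demand (in seller-price terms) shifts: Qd = 623.5 − 4.5(P + 25.5).
New equilibrium: buyers pay £63, producers receive £37.5, Q = 340. (Wedge: Pb − Ps = 25.5.)
Quantity falls by |ΔQ| = |394 − 340| = 54.
DWL = ½ · t · |ΔQ| = ½ · 25.5 · 54 = £688.5.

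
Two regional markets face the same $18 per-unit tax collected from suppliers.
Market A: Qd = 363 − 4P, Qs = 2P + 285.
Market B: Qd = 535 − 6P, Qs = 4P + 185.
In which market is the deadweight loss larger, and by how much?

Market B, by $172.8.

Market A: pre-tax P* = $13, Q* = 311; post-tax Q = 287; deadweight loss = $216.
Market B: pre-tax P* = $35, Q* = 325; post-tax Q = 281.8; deadweight loss = $388.8.
Difference: $216 vs $388.8 → market B is larger by $172.8.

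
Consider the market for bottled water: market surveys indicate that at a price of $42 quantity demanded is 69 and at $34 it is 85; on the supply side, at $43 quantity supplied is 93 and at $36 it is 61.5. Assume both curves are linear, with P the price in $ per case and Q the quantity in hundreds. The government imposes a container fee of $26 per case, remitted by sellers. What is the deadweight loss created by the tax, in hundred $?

Demand slope: (85 − 69)/(34 − 42) = -2, so Qd = 153 − 2P.
Supply slope: (61.5 − 93)/(36 − 43) = 4.5, so Qs = 4.5P − 100.5.
Without the tax, 153 − 2P = 4.5P − 100.5 gives 6.5P = 253.5, so P* = $39 and Q* = 75.
With the tax collected from sellers, supply shifts: Qs = 4.5(P − 26) − 100.5.
New equilibrium: consumers pay $57, sellers receive $31, Q = 39. (Wedge: Pb − Ps = 26.)
Quantity falls by |ΔQ| = |75 − 39| = 36.
DWL = ½ · t · |ΔQ| = ½ · 26 · 36 = $468.

Deadweight loss = $468 hundred.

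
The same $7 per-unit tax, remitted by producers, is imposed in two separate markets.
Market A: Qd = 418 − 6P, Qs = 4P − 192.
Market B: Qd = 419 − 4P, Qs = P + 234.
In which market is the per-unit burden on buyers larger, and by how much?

Market A, by $1.4.

Market A: pre-tax P* = $61, Q* = 52; post-tax Q = 35.2; per-unit burden on buyers = $2.8.
Market B: pre-tax P* = $37, Q* = 271; post-tax Q = 265.4; per-unit burden on buyers = $1.4.
Difference: $2.8 vs $1.4 → market A is larger by $1.4.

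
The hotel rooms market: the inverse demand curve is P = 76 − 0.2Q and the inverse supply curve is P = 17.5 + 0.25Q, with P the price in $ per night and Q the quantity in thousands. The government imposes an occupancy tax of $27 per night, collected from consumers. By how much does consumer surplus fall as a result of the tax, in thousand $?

Consumer surplus falls by $1200 thousand.

Inverting to Q(P) form: Qd = 380 − 5P; Qs = 4P − 70.
Without the tax, 380 − 5P = 4P − 70 gives 9P = 450, so P* = $50 and Q* = 130.
With the tax collected from consumers, demand (in seller-price terms) shifts: Qd = 380 − 5(P + 27).
Solving gives Q = 70 with consumers paying $62 and producers receiving $35 (the $27 wedge).
ΔCS is the trapezoid between Q = 70 and Q = 130 of height $12: ½ · (130 + 70) · 12 = $1200.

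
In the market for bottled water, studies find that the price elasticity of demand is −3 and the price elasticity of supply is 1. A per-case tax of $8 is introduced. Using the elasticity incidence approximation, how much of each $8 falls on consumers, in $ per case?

Consumers bear ≈ $2 per case.

Incidence ratio: consumers' share ≈ εs / (εs + |εd|) = 1 / (1 + 3) = 0.25.
So consumers bear ≈ 0.25 × $8 = $2; suppliers bear $6.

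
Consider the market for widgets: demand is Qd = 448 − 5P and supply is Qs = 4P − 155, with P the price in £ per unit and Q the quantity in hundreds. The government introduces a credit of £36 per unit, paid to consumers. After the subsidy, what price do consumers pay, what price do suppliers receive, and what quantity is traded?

Consumers pay £51; suppliers receive £87; quantity = 193.

Before the subsidy: set 448 − 5P = 4P − 155 → P* = £67, Q* = 113.
With a per-unit subsidy paid to consumers, each effectively pays P − 36, so demand becomes Qd = 448 − 5(P − 36).
Solving gives Q = 193 with consumers paying £51 and suppliers receiving £87 (the £36 wedge).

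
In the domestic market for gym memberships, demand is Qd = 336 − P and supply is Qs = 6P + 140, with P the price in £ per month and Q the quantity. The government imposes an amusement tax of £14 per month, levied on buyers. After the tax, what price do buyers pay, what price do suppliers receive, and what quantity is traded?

Without the tax, 336 − P = 6P + 140 gives 7P = 196, so P* = £28 and Q* = 308.
With the tax collected from buyers, demand (in seller-price terms) shifts: Qd = 336 − (P + 14).
Solving gives Q = 296 with buyers paying £40 and suppliers receiving £26 (the £14 wedge).
The less price-elastic side of the market bears the larger share of a per-unit tax.

Buyers pay £40; suppliers receive £26; quantity = 296.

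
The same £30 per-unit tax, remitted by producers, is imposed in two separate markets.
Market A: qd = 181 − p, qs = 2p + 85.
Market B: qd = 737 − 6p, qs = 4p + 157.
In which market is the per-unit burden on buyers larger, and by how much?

Market A, by £8.

Market A: pre-tax p* = £32, q* = 149; post-tax q = 129; per-unit burden on buyers = £20.
Market B: pre-tax p* = £58, q* = 389; post-tax q = 317; per-unit burden on buyers = £12.
Difference: £20 vs £12 → market A is larger by £8.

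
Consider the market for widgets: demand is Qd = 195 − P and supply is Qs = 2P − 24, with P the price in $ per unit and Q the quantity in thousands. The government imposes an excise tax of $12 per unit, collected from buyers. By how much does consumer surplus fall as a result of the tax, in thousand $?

Before the tax: set 195 − P = 2P − 24 → P* = $73, Q* = 122.
With the tax collected from buyers, demand (in seller-price terms) shifts: Qd = 195 − (P + 12).
Solving gives Q = 114 with buyers paying $81 and suppliers receiving $69 (the $12 wedge).
ΔCS is the trapezoid between Q = 114 and Q = 122 of height $8: ½ · (122 + 114) · 8 = $944.

Consumer surplus falls by $944 thousand.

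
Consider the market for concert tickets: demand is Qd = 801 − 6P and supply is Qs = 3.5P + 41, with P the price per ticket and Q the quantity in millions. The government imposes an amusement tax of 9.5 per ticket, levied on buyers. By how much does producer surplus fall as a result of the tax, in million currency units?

Producer surplus falls by 1863 million.

Without the tax, 801 − 6P = 3.5P + 41 gives 9.5P = 760, so P* = 80 and Q* = 321.
With the tax collected from buyers, demand (in seller-price terms) shifts: Qd = 801 − 6(P + 9.5).
New equilibrium: buyers pay 83.5, sellers receive 74, Q = 300. (Wedge: Pb − Ps = 9.5.)
ΔPS is the trapezoid between Q = 300 and Q = 321 of height 6: ½ · (321 + 300) · 6 = 1863.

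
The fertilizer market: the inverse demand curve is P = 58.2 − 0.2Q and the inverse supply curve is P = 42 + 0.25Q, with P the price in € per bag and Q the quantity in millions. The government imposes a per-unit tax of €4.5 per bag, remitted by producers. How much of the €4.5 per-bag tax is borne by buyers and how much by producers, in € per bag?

Buyers bear €2 per bag; producers bear €2.5 per bag.

Inverting to Q(P) form: Qd = 291 − 5P; Qs = 4P − 168.
Before the tax: set 291 − 5P = 4P − 168 → P* = €51, Q* = 36.
With the tax collected from producers, supply shifts: Qs = 4(P − 4.5) − 168.
Solving gives Q = 26 with buyers paying €53 and producers receiving €48.5 (the €4.5 wedge).
Burden on buyers: €2; on producers: €2.5. (They sum to €4.5.)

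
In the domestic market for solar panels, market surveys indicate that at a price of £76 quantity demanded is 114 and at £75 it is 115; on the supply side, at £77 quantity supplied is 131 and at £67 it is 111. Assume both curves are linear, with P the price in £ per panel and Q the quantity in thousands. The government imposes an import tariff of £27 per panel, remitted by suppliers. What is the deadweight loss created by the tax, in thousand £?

Deadweight loss = £243 thousand.

Demand slope: (115 − 114)/(75 − 76) = -1, so Qd = 190 − P.
Supply slope: (111 − 131)/(67 − 77) = 2, so Qs = 2P − 23.
Without the tax, 190 − P = 2P − 23 gives 3P = 213, so P* = £71 and Q* = 119.
With the tax collected from suppliers, supply shifts: Qs = 2(P − 27) − 23.
New equilibrium: buyers pay £89, suppliers receive £62, Q = 101. (Wedge: Pb − Ps = 27.)
Quantity falls by |ΔQ| = |119 − 101| = 18.
DWL = ½ · t · |ΔQ| = ½ · 27 · 18 = £243.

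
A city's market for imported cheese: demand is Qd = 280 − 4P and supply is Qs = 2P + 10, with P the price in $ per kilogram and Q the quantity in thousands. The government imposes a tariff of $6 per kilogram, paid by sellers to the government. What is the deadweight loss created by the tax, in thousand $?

Before the tax: set 280 − 4P = 2P + 10 → P* = $45, Q* = 100.
With the tax collected from sellers, supply shifts: Qs = 2(P − 6) + 10.
Solving gives Q = 92 with consumers paying $47 and sellers receiving $41 (the $6 wedge).
Quantity falls by |ΔQ| = |100 − 92| = 8.
DWL = ½ · t · |ΔQ| = ½ · 6 · 8 = $24.

Deadweight loss = $24 thousand.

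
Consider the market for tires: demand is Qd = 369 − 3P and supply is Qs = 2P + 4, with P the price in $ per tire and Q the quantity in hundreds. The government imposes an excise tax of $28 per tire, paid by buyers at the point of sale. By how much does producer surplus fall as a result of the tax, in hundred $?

Producer surplus falls by $2237.76 hundred.

Before the tax: set 369 − 3P = 2P + 4 → P* = $73, Q* = 150.
With the tax collected from buyers, demand (in seller-price terms) shifts: Qd = 369 − 3(P + 28).
New equilibrium: buyers pay $84.2, producers receive $56.2, Q = 116.4. (Wedge: Pb − Ps = 28.)
ΔPS is the trapezoid between Q = 116.4 and Q = 150 of height $16.8: ½ · (150 + 116.4) · 16.8 = $2237.76.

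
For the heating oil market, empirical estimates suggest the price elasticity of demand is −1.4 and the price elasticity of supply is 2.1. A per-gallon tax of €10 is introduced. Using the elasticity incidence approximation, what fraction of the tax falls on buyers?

Incidence ratio: buyers' share ≈ εs / (εs + |εd|) = 2.1 / (2.1 + 1.4) = 0.6.
Supply is the more elastic side, so buyers bear the larger share.

Buyers' share ≈ 0.6.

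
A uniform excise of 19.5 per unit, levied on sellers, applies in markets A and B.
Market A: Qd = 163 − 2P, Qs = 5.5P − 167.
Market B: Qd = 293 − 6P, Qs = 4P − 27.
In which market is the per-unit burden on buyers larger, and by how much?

Market A: pre-tax P* = 44, Q* = 75; post-tax Q = 46.4; per-unit burden on buyers = 14.3.
Market B: pre-tax P* = 32, Q* = 101; post-tax Q = 54.2; per-unit burden on buyers = 7.8.
Difference: 14.3 vs 7.8 → market A is larger by 6.5.

Market A, by 6.5.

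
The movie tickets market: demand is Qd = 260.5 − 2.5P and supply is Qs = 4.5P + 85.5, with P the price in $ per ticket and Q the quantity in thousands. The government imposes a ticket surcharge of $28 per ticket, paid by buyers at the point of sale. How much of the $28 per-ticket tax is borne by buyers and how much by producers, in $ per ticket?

Buyers bear $18 per ticket; producers bear $10 per ticket.

Without the tax, 260.5 − 2.5P = 4.5P + 85.5 gives 7P = 175, so P* = $25 and Q* = 198.
With the tax collected from buyers, demand (in seller-price terms) shifts: Qd = 260.5 − 2.5(P + 28).
New equilibrium: buyers pay $43, producers receive $15, Q = 153. (Wedge: Pb − Ps = 28.)
Burden on buyers: $18; on producers: $10. (They sum to $28.)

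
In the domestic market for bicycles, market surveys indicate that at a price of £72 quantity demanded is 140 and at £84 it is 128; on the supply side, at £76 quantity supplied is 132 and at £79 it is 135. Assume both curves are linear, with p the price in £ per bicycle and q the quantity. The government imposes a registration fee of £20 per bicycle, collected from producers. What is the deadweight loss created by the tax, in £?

Deadweight loss = £100.

Demand slope: (128 − 140)/(84 − 72) = -1, so qd = 212 − p.
Supply slope: (135 − 132)/(79 − 76) = 1, so qs = p + 56.
Without the tax, 212 − p = p + 56 gives 2p = 156, so p* = £78 and q* = 134.
With the tax collected from producers, supply shifts: qs = (p − 20) + 56.
Solving gives q = 124 with buyers paying £88 and producers receiving £68 (the £20 wedge).
Quantity falls by |ΔQ| = |134 − 124| = 10.
DWL = ½ · t · |ΔQ| = ½ · 20 · 10 = £100.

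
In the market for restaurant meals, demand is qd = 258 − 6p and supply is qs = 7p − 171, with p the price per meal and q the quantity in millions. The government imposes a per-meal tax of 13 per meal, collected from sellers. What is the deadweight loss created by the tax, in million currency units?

Before the tax: set 258 − 6p = 7p − 171 → p* = 33, q* = 60.
With the tax collected from sellers, supply shifts: qs = 7(p − 13) − 171.
New equilibrium: consumers pay 40, sellers receive 27, q = 18. (Wedge: pb − ps = 13.)
Quantity falls by |ΔQ| = |60 − 18| = 42.
DWL = ½ · t · |ΔQ| = ½ · 13 · 42 = 273.

Deadweight loss = 273 million.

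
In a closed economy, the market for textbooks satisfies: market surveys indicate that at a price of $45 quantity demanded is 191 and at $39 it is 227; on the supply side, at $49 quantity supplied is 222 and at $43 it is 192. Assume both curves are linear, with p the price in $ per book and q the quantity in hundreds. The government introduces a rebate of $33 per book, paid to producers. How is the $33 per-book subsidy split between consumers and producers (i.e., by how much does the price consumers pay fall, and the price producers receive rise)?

Consumers gain $15 per book; producers gain $18 per book.

Demand slope: (227 − 191)/(39 − 45) = -6, so qd = 461 − 6p.
Supply slope: (192 − 222)/(43 − 49) = 5, so qs = 5p − 23.
Before the subsidy: set 461 − 6p = 5p − 23 → p* = $44, q* = 197.
With a per-unit subsidy paid to producers, each receives p + 33 per unit sold, so supply becomes qs = 5(p + 33) − 23.
New equilibrium: consumers pay $29, producers receive $62, q = 287. (Wedge: pb − ps = −33.)
Gain to consumers: $15; to producers: $18. (They sum to $33.)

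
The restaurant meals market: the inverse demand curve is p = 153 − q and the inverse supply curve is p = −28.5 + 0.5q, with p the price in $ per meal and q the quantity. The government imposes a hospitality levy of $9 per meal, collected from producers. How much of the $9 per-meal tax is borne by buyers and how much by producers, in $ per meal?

Buyers bear $6 per meal; producers bear $3 per meal.

Rewrite in direct form: qd = 153 − p and qs = 2p + 57.
Without the tax, 153 − p = 2p + 57 gives 3p = 96, so p* = $32 and q* = 121.
With the tax collected from producers, supply shifts: qs = 2(p − 9) + 57.
Solving gives q = 115 with buyers paying $38 and producers receiving $29 (the $9 wedge).
Burden on buyers: $6; on producers: $3. (They sum to $9.)
The less price-elastic side of the market bears the larger share of a per-unit tax.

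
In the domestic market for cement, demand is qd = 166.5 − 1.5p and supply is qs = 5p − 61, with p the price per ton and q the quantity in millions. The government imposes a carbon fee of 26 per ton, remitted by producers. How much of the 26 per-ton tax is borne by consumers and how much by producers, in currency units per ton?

Before the tax: set 166.5 − 1.5p = 5p − 61 → p* = 35, q* = 114.
With the tax collected from producers, supply shifts: qs = 5(p − 26) − 61.
Solving gives q = 84 with consumers paying 55 and producers receiving 29 (the 26 wedge).
Burden on consumers: 20; on producers: 6. (They sum to 26.)
The less price-elastic side of the market bears the larger share of a per-unit tax.

Consumers bear 20 per ton; producers bear 6 per ton.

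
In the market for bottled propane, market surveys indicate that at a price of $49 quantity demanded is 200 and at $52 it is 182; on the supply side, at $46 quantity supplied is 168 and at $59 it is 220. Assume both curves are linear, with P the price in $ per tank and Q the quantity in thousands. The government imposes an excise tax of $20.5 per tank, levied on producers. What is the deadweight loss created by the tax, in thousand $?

Demand slope: (182 − 200)/(52 − 49) = -6, so Qd = 494 − 6P.
Supply slope: (220 − 168)/(59 − 46) = 4, so Qs = 4P − 16.
Before the tax: set 494 − 6P = 4P − 16 → P* = $51, Q* = 188.
With the tax collected from producers, supply shifts: Qs = 4(P − 20.5) − 16.
Solving gives Q = 138.8 with buyers paying $59.2 and producers receiving $38.7 (the $20.5 wedge).
Quantity falls by |ΔQ| = |188 − 138.8| = 49.2.
DWL = ½ · t · |ΔQ| = ½ · 20.5 · 49.2 = $504.3.

Deadweight loss = $504.3 thousand.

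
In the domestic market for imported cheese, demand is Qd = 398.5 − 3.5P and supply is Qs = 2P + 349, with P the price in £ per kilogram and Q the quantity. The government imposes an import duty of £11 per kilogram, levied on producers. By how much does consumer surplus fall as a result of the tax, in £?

Consumer surplus falls by £1440.

Without the tax, 398.5 − 3.5P = 2P + 349 gives 5.5P = 49.5, so P* = £9 and Q* = 367.
With the tax collected from producers, supply shifts: Qs = 2(P − 11) + 349.
Solving gives Q = 353 with consumers paying £13 and producers receiving £2 (the £11 wedge).
ΔCS is the trapezoid between Q = 353 and Q = 367 of height £4: ½ · (367 + 353) · 4 = £1440.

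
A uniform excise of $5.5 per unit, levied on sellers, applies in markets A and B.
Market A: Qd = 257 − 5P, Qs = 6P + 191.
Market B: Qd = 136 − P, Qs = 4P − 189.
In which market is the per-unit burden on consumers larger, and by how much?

Market A: pre-tax P* = $6, Q* = 227; post-tax Q = 212; per-unit burden on consumers = $3.
Market B: pre-tax P* = $65, Q* = 71; post-tax Q = 66.6; per-unit burden on consumers = $4.4.
Difference: $3 vs $4.4 → market B is larger by $1.4.

Market B, by $1.4.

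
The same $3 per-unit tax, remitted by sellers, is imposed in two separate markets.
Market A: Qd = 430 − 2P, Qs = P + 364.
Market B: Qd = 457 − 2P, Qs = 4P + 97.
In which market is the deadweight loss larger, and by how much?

Market B, by $3.

Market A: pre-tax P* = $22, Q* = 386; post-tax Q = 384; deadweight loss = $3.
Market B: pre-tax P* = $60, Q* = 337; post-tax Q = 333; deadweight loss = $6.
Difference: $3 vs $6 → market B is larger by $3.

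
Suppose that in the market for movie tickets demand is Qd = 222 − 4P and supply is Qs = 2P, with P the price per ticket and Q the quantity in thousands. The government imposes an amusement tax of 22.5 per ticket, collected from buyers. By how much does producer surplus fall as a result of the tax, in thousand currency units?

Without the tax, 222 − 4P = 2P gives 6P = 222, so P* = 37 and Q* = 74.
With the tax collected from buyers, demand (in seller-price terms) shifts: Qd = 222 − 4(P + 22.5).
Solving gives Q = 44 with buyers paying 44.5 and sellers receiving 22 (the 22.5 wedge).
ΔPS is the trapezoid between Q = 44 and Q = 74 of height 15: ½ · (74 + 44) · 15 = 885.

Producer surplus falls by 885 thousand.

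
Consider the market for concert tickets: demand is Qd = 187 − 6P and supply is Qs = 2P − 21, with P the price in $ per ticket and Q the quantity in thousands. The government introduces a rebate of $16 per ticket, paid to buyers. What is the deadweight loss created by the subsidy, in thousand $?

Deadweight loss = $192 thousand.

Before the subsidy: set 187 − 6P = 2P − 21 → P* = $26, Q* = 31.
With a per-unit subsidy paid to buyers, each effectively pays P − 16, so demand becomes Qd = 187 − 6(P − 16).
New equilibrium: buyers pay $22, sellers receive $38, Q = 55. (Wedge: Pb − Ps = −16.)
Quantity rises by |ΔQ| = |31 − 55| = 24.
DWL = ½ · t · |ΔQ| = ½ · 16 · 24 = $192.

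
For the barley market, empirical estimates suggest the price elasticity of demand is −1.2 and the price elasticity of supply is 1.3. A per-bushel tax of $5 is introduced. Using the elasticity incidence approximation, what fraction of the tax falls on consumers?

Incidence ratio: consumers' share ≈ εs / (εs + |εd|) = 1.3 / (1.3 + 1.2) = 0.52.
Supply is the more elastic side, so consumers bear the larger share.

Consumers' share ≈ 0.52.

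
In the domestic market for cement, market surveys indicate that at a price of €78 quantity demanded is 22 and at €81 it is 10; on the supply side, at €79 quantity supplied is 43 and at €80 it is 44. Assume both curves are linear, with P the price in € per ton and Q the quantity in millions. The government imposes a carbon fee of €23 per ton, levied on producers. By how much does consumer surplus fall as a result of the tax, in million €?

Demand slope: (10 − 22)/(81 − 78) = -4, so Qd = 334 − 4P.
Supply slope: (44 − 43)/(80 − 79) = 1, so Qs = P − 36.
Before the tax: set 334 − 4P = P − 36 → P* = €74, Q* = 38.
With the tax collected from producers, supply shifts: Qs = (P − 23) − 36.
Solving gives Q = 19.6 with buyers paying €78.6 and producers receiving €55.6 (the €23 wedge).
ΔCS is the trapezoid between Q = 19.6 and Q = 38 of height €4.6: ½ · (38 + 19.6) · 4.6 = €132.48.

Consumer surplus falls by €132.48 million.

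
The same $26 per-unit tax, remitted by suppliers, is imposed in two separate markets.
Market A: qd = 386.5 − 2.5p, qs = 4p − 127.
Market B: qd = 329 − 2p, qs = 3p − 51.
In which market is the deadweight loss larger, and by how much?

Market A: pre-tax p* = $79, q* = 189; post-tax q = 149; deadweight loss = $520.
Market B: pre-tax p* = $76, q* = 177; post-tax q = 145.8; deadweight loss = $405.6.
Difference: $520 vs $405.6 → market A is larger by $114.4.

Market A, by $114.4.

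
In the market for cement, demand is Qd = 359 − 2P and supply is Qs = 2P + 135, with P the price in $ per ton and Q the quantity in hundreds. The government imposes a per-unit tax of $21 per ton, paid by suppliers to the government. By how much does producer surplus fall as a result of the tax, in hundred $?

Before the tax: set 359 − 2P = 2P + 135 → P* = $56, Q* = 247.
With the tax collected from suppliers, supply shifts: Qs = 2(P − 21) + 135.
New equilibrium: consumers pay $66.5, suppliers receive $45.5, Q = 226. (Wedge: Pb − Ps = 21.)
ΔPS is the trapezoid between Q = 226 and Q = 247 of height $10.5: ½ · (247 + 226) · 10.5 = $2483.25.

Producer surplus falls by $2483.25 hundred.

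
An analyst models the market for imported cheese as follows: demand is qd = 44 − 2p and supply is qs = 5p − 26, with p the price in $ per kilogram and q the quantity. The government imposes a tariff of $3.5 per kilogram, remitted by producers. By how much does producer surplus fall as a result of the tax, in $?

Before the tax: set 44 − 2p = 5p − 26 → p* = $10, q* = 24.
With the tax collected from producers, supply shifts: qs = 5(p − 3.5) − 26.
Solving gives q = 19 with buyers paying $12.5 and producers receiving $9 (the $3.5 wedge).
ΔPS is the trapezoid between Q = 19 and Q = 24 of height $1: ½ · (24 + 19) · 1 = $21.5.

Producer surplus falls by $21.5.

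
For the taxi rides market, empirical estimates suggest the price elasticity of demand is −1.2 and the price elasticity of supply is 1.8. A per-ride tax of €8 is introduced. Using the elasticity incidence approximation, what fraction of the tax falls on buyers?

Incidence ratio: buyers' share ≈ εs / (εs + |εd|) = 1.8 / (1.8 + 1.2) = 0.6.
Supply is the more elastic side, so buyers bear the larger share.

Buyers' share ≈ 0.6.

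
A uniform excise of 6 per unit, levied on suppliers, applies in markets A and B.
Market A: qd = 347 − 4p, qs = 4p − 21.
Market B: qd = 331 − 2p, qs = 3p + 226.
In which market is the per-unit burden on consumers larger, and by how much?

Market A: pre-tax p* = 46, q* = 163; post-tax q = 151; per-unit burden on consumers = 3.
Market B: pre-tax p* = 21, q* = 289; post-tax q = 281.8; per-unit burden on consumers = 3.6.
Difference: 3 vs 3.6 → market B is larger by 0.6.

Market B, by 0.6.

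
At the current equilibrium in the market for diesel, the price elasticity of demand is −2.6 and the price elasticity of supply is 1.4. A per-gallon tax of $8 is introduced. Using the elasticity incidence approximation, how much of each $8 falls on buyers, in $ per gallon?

Buyers bear ≈ $2.8 per gallon.

Incidence ratio: buyers' share ≈ εs / (εs + |εd|) = 1.4 / (1.4 + 2.6) = 0.35.
So buyers bear ≈ 0.35 × $8 = $2.8; producers bear $5.2.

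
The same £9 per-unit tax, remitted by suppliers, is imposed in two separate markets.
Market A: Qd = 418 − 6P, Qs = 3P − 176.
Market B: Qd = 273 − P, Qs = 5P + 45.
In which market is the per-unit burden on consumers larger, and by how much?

Market B, by £4.5.

Market A: pre-tax P* = £66, Q* = 22; post-tax Q = 4; per-unit burden on consumers = £3.
Market B: pre-tax P* = £38, Q* = 235; post-tax Q = 227.5; per-unit burden on consumers = £7.5.
Difference: £3 vs £7.5 → market B is larger by £4.5.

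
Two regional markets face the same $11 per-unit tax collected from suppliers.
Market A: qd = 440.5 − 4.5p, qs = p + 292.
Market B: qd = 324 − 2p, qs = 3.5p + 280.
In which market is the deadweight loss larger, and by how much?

Market A: pre-tax p* = $27, q* = 319; post-tax q = 310; deadweight loss = $49.5.
Market B: pre-tax p* = $8, q* = 308; post-tax q = 294; deadweight loss = $77.
Difference: $49.5 vs $77 → market B is larger by $27.5.

Market B, by $27.5.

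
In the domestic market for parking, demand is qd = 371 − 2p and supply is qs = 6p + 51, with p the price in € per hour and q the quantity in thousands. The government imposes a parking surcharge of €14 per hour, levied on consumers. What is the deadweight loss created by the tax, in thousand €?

Without the tax, 371 − 2p = 6p + 51 gives 8p = 320, so p* = €40 and q* = 291.
With the tax collected from consumers, demand (in seller-price terms) shifts: qd = 371 − 2(p + 14).
New equilibrium: consumers pay €50.5, sellers receive €36.5, q = 270. (Wedge: pb − ps = 14.)
Quantity falls by |ΔQ| = |291 − 270| = 21.
DWL = ½ · t · |ΔQ| = ½ · 14 · 21 = €147.

Deadweight loss = €147 thousand.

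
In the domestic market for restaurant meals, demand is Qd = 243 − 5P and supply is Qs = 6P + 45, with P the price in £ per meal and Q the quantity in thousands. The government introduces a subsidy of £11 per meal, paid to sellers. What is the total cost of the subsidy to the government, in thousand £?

Without the subsidy, 243 − 5P = 6P + 45 gives 11P = 198, so P* = £18 and Q* = 153.
With a per-unit subsidy paid to sellers, each receives P + 11 per unit sold, so supply becomes Qs = 6(P + 11) + 45.
New equilibrium: consumers pay £12, sellers receive £23, Q = 183. (Wedge: Pb − Ps = −11.)
Outlay = t · Q = 11 · 183 = £2013.

Government outlay = £2013 thousand.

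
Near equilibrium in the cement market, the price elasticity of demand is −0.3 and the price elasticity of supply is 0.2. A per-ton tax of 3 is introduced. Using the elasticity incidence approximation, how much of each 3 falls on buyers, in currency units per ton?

Buyers bear ≈ 1.2 per ton.

Incidence ratio: buyers' share ≈ εs / (εs + |εd|) = 0.2 / (0.2 + 0.3) = 0.4.
So buyers bear ≈ 0.4 × 3 = 1.2; sellers bear 1.8.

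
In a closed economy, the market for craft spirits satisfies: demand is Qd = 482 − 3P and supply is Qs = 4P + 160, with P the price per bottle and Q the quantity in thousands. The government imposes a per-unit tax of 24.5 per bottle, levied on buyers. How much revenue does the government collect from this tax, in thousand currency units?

Tax revenue = 7399 thousand.

Without the tax, 482 − 3P = 4P + 160 gives 7P = 322, so P* = 46 and Q* = 344.
With the tax collected from buyers, demand (in seller-price terms) shifts: Qd = 482 − 3(P + 24.5).
Solving gives Q = 302 with buyers paying 60 and suppliers receiving 35.5 (the 24.5 wedge).
Revenue = t · Q = 24.5 · 302 = 7399.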